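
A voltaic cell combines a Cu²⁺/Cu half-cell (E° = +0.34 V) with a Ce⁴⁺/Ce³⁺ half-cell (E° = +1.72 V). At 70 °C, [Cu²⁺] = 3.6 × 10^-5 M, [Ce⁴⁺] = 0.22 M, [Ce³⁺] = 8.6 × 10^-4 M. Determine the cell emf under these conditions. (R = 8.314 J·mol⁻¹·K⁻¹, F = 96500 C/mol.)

The Ce⁴⁺/Ce³⁺ couple has the higher reduction potential and acts as the cathode, so E°_cell = +1.72 − (+0.34) = 1.38 V.
Balancing electrons gives n = 2; the reaction quotient is Q = [Cu²⁺]·[Ce³⁺]^2/[Ce⁴⁺]^2 = 5.5 × 10^-10.
E = E° − (RT/nF) ln Q = 1.38 − (8.314×343)/(2×96500) × (-21.321) = 1.380 + 0.315 = 1.695 V.

1.70 V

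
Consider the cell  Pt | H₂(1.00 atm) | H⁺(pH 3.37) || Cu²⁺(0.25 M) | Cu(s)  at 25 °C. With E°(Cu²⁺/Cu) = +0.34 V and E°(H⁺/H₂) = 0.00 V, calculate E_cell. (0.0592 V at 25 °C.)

The Cu²⁺/Cu couple is the cathode, so E°_cell = 0.34 V; n = 2.
[H⁺] = 10^(−3.37) = 4.3 × 10^-4 M, and Q = [H⁺]^2 / ([Cu²⁺]·P(H₂)) = 7.28 × 10^-7.
E = E° − (0.0592/2) log Q = 0.34 − (0.0592/2)(-6.138) = 0.522 V.

0.52 V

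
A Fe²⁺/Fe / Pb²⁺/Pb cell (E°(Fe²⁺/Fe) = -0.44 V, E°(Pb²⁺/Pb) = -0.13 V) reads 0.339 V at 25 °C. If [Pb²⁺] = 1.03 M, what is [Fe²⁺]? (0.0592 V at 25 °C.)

From the Nernst equation, log Q = n(E° − E)/0.0592 = 2(0.31 − 0.339)/0.0592 = -0.980, so Q = 0.105.
With Q = [Fe²⁺]/[Pb²⁺] and the known concentrations, [Fe²⁺] in the numerator gives [Fe²⁺] = 0.11 M.

0.11 M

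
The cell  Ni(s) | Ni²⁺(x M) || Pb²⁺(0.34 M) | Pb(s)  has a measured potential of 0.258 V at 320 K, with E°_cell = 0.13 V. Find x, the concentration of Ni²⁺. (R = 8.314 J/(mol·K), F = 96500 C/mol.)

3.2 × 10^-5 M

From the Nernst equation, ln Q = nF(E° − E)/RT = 2×96500×(0.13 − 0.258)/(8.314×320) = -9.286, so Q = 9.28 × 10^-5.
With Q = [Ni²⁺]/[Pb²⁺] and the known concentrations, [Ni²⁺] in the numerator gives [Ni²⁺] = 3.2 × 10^-5 M.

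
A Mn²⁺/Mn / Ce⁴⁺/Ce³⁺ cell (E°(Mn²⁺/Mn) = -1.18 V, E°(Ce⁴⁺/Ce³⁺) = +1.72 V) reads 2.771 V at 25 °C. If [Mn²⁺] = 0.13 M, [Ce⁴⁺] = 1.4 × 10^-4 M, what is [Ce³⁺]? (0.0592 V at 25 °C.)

0.059 M

From the Nernst equation, log Q = n(E° − E)/0.0592 = 2(2.90 − 2.771)/0.0592 = 4.358, so Q = 2.28 × 10^4.
With Q = [Mn²⁺]·[Ce³⁺]^2/[Ce⁴⁺]^2 and the known concentrations, [Ce³⁺]^2 in the numerator gives [Ce³⁺] = 0.059 M.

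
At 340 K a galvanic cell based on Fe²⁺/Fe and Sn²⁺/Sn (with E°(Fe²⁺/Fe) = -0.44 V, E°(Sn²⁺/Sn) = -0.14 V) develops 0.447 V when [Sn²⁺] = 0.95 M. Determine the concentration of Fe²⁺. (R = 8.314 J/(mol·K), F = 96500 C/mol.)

4.2 × 10^-5 M

From the Nernst equation, ln Q = nF(E° − E)/RT = 2×96500×(0.30 − 0.447)/(8.314×340) = -10.037, so Q = 4.38 × 10^-5.
With Q = [Fe²⁺]/[Sn²⁺] and the known concentrations, [Fe²⁺] in the numerator gives [Fe²⁺] = 4.2 × 10^-5 M.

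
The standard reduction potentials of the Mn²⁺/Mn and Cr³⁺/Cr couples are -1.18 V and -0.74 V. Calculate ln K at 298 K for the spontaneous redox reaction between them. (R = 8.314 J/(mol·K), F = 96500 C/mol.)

E°_cell = -0.74 − (-1.18) = 0.44 V, with n = 6 electrons transferred.
At equilibrium E = 0, so the Nernst equation gives ln K = nFE°/RT = (6)(96500)(0.44)/((8.314)(298)) = 102.83.

ln K = 102.8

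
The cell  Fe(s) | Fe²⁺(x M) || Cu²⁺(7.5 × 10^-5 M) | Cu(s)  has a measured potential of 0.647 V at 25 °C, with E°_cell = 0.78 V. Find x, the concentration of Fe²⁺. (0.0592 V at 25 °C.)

2.3 M

From the Nernst equation, log Q = n(E° − E)/0.0592 = 2(0.78 − 0.647)/0.0592 = 4.493, so Q = 3.11 × 10^4.
With Q = [Fe²⁺]/[Cu²⁺] and the known concentrations, [Fe²⁺] in the numerator gives [Fe²⁺] = 2.3 M.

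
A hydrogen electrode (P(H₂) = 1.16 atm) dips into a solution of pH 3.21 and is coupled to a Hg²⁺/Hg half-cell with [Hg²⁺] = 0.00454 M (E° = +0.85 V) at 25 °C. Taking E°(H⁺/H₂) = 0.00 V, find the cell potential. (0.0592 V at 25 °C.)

The Hg²⁺/Hg couple is the cathode, so E°_cell = 0.85 V; n = 2.
[H⁺] = 10^(−3.21) = 6.2 × 10^-4 M, and Q = [H⁺]^2 / ([Hg²⁺]·P(H₂)) = 7.22 × 10^-5.
E = E° − (0.0592/2) log Q = 0.85 − (0.0592/2)(-4.142) = 0.973 V.

0.97 V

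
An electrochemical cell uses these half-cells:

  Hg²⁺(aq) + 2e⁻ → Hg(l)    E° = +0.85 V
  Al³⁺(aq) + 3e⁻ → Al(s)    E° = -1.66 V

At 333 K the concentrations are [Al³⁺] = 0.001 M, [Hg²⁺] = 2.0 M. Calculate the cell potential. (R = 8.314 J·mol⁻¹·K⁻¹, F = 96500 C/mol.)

2.59 V

The Hg²⁺/Hg couple has the higher reduction potential and acts as the cathode, so E°_cell = +0.85 − (-1.66) = 2.51 V.
Balancing electrons gives n = 6; the reaction quotient is Q = [Al³⁺]^2/[Hg²⁺]^3 = 1.25 × 10^-7.
E = E° − (RT/nF) ln Q = 2.51 − (8.314×333)/(6×96500) × (-15.895) = 2.510 + 0.076 = 2.586 V.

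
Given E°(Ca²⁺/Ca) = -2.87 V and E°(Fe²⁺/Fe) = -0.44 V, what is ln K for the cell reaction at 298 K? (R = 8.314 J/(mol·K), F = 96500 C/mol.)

E°_cell = -0.44 − (-2.87) = 2.43 V, with n = 2 electrons transferred.
At equilibrium E = 0, so the Nernst equation gives ln K = nFE°/RT = (2)(96500)(2.43)/((8.314)(298)) = 189.29.

ln K = 189.3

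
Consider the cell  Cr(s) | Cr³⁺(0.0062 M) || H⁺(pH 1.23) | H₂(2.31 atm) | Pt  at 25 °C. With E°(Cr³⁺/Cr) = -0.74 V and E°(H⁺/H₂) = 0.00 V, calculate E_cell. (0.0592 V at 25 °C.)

The hydrogen couple is the cathode, so E°_cell = 0.74 V; n = 6.
[H⁺] = 10^(−1.23) = 0.059 M, and Q = [Cr³⁺]^2·P(H₂)^3 / [H⁺]^6 = 1.14 × 10^4.
E = E° − (0.0592/6) log Q = 0.74 − (0.0592/6)(4.056) = 0.700 V.

0.70 V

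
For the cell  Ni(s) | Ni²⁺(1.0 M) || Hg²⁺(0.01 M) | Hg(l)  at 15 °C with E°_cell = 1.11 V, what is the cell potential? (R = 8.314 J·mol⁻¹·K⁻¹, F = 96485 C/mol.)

Balancing electrons gives n = 2; the reaction quotient is Q = [Ni²⁺]/[Hg²⁺] = 100.
E = E° − (RT/nF) ln Q = 1.11 − (8.314×288)/(2×96485) × (4.605) = 1.110 − 0.057 = 1.053 V.

1.05 V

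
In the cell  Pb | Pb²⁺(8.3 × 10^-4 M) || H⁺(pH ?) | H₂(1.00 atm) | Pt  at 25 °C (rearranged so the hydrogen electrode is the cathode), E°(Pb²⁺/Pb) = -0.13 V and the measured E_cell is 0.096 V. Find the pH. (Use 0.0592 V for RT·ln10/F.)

E°_cell = 0.13 V and n = 2.
log Q = n(E° − E)/0.0592 = 2×(0.13 − 0.096)/0.0592 = 1.149.
With Q = [Pb²⁺]·P(H₂) / [H⁺]^2, solving for [H⁺] gives log[H⁺] = -2.115, so pH = 2.11.

pH = 2.11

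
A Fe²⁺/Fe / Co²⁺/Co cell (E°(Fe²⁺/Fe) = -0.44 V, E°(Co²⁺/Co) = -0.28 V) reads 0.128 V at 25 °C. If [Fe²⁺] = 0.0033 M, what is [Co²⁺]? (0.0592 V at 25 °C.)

From the Nernst equation, log Q = n(E° − E)/0.0592 = 2(0.16 − 0.128)/0.0592 = 1.081, so Q = 12.1.
With Q = [Fe²⁺]/[Co²⁺] and the known concentrations, [Co²⁺] in the denominator gives [Co²⁺] = 2.7 × 10^-4 M.

2.7 × 10^-4 M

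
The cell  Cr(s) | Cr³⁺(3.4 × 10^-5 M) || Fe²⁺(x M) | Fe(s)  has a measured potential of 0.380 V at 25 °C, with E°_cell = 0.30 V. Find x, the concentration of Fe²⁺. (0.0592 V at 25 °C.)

From the Nernst equation, log Q = n(E° − E)/0.0592 = 6(0.30 − 0.380)/0.0592 = -8.108, so Q = 7.8 × 10^-9.
With Q = [Cr³⁺]^2/[Fe²⁺]^3 and the known concentrations, [Fe²⁺]^3 in the denominator gives [Fe²⁺] = 0.53 M.

0.53 M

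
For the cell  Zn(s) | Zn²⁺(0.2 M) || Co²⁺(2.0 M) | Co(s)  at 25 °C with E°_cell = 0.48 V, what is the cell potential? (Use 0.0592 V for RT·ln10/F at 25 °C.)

0.510 V

Balancing electrons gives n = 2; the reaction quotient is Q = [Zn²⁺]/[Co²⁺] = 0.100.
At 25 °C, E = E° − (0.0592/n) log Q = 0.48 − (0.0592/2)(-1.000) = 0.480 + 0.030 = 0.510 V.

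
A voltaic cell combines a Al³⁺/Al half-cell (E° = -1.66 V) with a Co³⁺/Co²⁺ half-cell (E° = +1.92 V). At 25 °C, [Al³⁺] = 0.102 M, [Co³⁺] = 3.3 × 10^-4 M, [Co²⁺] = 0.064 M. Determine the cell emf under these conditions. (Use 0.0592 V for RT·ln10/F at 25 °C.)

The Co³⁺/Co²⁺ couple has the higher reduction potential and acts as the cathode, so E°_cell = +1.92 − (-1.66) = 3.58 V.
Balancing electrons gives n = 3; the reaction quotient is Q = [Al³⁺]·[Co²⁺]^3/[Co³⁺]^3 = 7.44 × 10^5.
At 25 °C, E = E° − (0.0592/n) log Q = 3.58 − (0.0592/3)(5.872) = 3.580 − 0.116 = 3.464 V.

3.46 V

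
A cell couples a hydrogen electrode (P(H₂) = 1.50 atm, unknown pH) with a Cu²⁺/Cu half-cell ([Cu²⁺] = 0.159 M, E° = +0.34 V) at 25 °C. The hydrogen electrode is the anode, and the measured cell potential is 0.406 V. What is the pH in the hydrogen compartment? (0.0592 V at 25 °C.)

E°_cell = 0.34 V and n = 2.
log Q = n(E° − E)/0.0592 = 2×(0.34 − 0.406)/0.0592 = -2.230.
With Q = [H⁺]^2 / ([Cu²⁺]·P(H₂)), solving for [H⁺] gives log[H⁺] = -1.426, so pH = 1.43.

pH = 1.43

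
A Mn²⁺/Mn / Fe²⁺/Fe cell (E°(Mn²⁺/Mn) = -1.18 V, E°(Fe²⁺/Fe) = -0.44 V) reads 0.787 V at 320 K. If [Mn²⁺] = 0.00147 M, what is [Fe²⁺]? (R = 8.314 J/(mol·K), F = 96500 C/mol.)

From the Nernst equation, ln Q = nF(E° − E)/RT = 2×96500×(0.74 − 0.787)/(8.314×320) = -3.410, so Q = 0.0331.
With Q = [Mn²⁺]/[Fe²⁺] and the known concentrations, [Fe²⁺] in the denominator gives [Fe²⁺] = 0.044 M.

0.044 M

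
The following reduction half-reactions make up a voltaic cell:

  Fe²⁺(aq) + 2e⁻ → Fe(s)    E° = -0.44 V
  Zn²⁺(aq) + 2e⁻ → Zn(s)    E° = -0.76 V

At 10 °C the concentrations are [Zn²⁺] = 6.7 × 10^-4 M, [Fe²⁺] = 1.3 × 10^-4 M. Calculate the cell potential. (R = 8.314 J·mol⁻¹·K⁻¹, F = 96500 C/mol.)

0.300 V

The Fe²⁺/Fe couple has the higher reduction potential and acts as the cathode, so E°_cell = -0.44 − (-0.76) = 0.32 V.
Balancing electrons gives n = 2; the reaction quotient is Q = [Zn²⁺]/[Fe²⁺] = 5.15.
E = E° − (RT/nF) ln Q = 0.32 − (8.314×283)/(2×96500) × (1.640) = 0.320 − 0.020 = 0.300 V.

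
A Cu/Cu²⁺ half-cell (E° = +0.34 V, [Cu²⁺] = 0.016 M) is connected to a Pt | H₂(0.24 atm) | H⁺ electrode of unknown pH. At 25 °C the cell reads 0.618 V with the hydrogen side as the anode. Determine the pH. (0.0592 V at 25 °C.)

E°_cell = 0.34 V and n = 2.
log Q = n(E° − E)/0.0592 = 2×(0.34 − 0.618)/0.0592 = -9.392.
With Q = [H⁺]^2 / ([Cu²⁺]·P(H₂)), solving for [H⁺] gives log[H⁺] = -5.904, so pH = 5.90.

pH = 5.90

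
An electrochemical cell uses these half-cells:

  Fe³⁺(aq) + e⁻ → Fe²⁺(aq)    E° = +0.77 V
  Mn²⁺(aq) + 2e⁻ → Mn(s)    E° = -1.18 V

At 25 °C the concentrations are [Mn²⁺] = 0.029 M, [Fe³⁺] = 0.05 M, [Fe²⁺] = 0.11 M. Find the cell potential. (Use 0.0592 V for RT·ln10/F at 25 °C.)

The Fe³⁺/Fe²⁺ couple has the higher reduction potential and acts as the cathode, so E°_cell = +0.77 − (-1.18) = 1.95 V.
Balancing electrons gives n = 2; the reaction quotient is Q = [Mn²⁺]·[Fe²⁺]^2/[Fe³⁺]^2 = 0.140.
At 25 °C, E = E° − (0.0592/n) log Q = 1.95 − (0.0592/2)(-0.853) = 1.950 + 0.025 = 1.975 V.

1.98 V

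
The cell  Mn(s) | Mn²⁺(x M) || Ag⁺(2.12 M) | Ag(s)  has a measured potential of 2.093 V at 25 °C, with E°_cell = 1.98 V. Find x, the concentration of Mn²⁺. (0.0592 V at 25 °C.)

6.8 × 10^-4 M

From the Nernst equation, log Q = n(E° − E)/0.0592 = 2(1.98 − 2.093)/0.0592 = -3.818, so Q = 1.52 × 10^-4.
With Q = [Mn²⁺]/[Ag⁺]^2 and the known concentrations, [Mn²⁺] in the numerator gives [Mn²⁺] = 6.8 × 10^-4 M.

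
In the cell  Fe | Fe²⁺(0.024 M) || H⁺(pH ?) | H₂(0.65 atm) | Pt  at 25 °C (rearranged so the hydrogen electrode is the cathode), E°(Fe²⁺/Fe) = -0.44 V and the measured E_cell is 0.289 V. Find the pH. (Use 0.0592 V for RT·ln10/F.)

pH = 3.45

E°_cell = 0.44 V and n = 2.
log Q = n(E° − E)/0.0592 = 2×(0.44 − 0.289)/0.0592 = 5.101.
With Q = [Fe²⁺]·P(H₂) / [H⁺]^2, solving for [H⁺] gives log[H⁺] = -3.454, so pH = 3.45.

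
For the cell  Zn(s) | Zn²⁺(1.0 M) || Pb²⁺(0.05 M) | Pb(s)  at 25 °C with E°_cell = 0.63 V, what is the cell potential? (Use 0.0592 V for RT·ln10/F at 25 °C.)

Balancing electrons gives n = 2; the reaction quotient is Q = [Zn²⁺]/[Pb²⁺] = 20.0.
At 25 °C, E = E° − (0.0592/n) log Q = 0.63 − (0.0592/2)(1.301) = 0.630 − 0.039 = 0.591 V.

0.591 V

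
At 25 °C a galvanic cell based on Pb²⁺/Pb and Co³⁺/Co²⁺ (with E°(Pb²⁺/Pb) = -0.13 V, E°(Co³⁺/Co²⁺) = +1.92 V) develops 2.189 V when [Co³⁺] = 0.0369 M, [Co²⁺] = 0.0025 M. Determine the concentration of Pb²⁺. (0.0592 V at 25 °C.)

From the Nernst equation, log Q = n(E° − E)/0.0592 = 2(2.05 − 2.189)/0.0592 = -4.696, so Q = 2.01 × 10^-5.
With Q = [Pb²⁺]·[Co²⁺]^2/[Co³⁺]^2 and the known concentrations, [Pb²⁺] in the numerator gives [Pb²⁺] = 0.0044 M.

0.0044 M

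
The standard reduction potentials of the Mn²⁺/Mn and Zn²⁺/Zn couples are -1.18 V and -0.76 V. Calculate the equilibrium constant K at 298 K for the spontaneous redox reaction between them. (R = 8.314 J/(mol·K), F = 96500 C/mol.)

1.6 × 10^14

E°_cell = -0.76 − (-1.18) = 0.42 V, with n = 2 electrons transferred.
At equilibrium E = 0, so the Nernst equation gives ln K = nFE°/RT = (2)(96500)(0.42)/((8.314)(298)) = 32.72.
K = e^32.72 = 1.6 × 10^14.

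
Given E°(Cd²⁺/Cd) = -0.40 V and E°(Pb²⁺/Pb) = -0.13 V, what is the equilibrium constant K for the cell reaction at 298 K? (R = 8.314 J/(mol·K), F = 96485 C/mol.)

E°_cell = -0.13 − (-0.40) = 0.27 V, with n = 2 electrons transferred.
At equilibrium E = 0, so the Nernst equation gives ln K = nFE°/RT = (2)(96485)(0.27)/((8.314)(298)) = 21.03.
K = e^21.03 = 1.4 × 10^9.

1.4 × 10^9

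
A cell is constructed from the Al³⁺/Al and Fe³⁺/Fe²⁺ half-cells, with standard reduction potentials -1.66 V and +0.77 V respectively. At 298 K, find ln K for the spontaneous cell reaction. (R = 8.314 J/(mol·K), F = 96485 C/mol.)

ln K = 283.9

E°_cell = +0.77 − (-1.66) = 2.43 V, with n = 3 electrons transferred.
At equilibrium E = 0, so the Nernst equation gives ln K = nFE°/RT = (3)(96485)(2.43)/((8.314)(298)) = 283.90.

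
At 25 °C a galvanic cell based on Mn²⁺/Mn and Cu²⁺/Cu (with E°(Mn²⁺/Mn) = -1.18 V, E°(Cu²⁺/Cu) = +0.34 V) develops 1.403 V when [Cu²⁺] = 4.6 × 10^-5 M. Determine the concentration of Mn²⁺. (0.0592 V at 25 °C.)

From the Nernst equation, log Q = n(E° − E)/0.0592 = 2(1.52 − 1.403)/0.0592 = 3.953, so Q = 8970.
With Q = [Mn²⁺]/[Cu²⁺] and the known concentrations, [Mn²⁺] in the numerator gives [Mn²⁺] = 0.41 M.

0.41 M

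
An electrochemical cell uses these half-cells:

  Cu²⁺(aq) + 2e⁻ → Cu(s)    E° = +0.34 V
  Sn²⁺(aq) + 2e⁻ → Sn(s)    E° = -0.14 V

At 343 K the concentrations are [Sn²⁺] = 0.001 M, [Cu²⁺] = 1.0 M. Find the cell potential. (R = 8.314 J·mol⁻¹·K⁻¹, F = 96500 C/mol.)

0.582 V

The Cu²⁺/Cu couple has the higher reduction potential and acts as the cathode, so E°_cell = +0.34 − (-0.14) = 0.48 V.
Balancing electrons gives n = 2; the reaction quotient is Q = [Sn²⁺]/[Cu²⁺] = 0.00100.
E = E° − (RT/nF) ln Q = 0.48 − (8.314×343)/(2×96500) × (-6.908) = 0.480 + 0.102 = 0.582 V.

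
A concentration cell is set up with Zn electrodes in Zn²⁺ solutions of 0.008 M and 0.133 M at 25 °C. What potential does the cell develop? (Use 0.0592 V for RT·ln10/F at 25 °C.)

Both half-cells are Zn²⁺/Zn, so E°_cell = 0. The concentrated side is the cathode; the cell reaction moves Zn²⁺ from high to low concentration with n = 2.
Q = [Zn²⁺]_dilute/[Zn²⁺]_conc = 0.008/0.133 = 0.0602.
E = 0 − (0.0592/2) log Q = −(0.0592/2)(-1.221) = 0.0361 V.

0.036 V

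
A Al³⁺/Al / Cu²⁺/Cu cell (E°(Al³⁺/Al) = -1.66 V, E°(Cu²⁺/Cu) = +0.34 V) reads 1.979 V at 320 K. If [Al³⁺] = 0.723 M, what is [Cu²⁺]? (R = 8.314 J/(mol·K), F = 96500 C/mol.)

0.18 M

From the Nernst equation, ln Q = nF(E° − E)/RT = 6×96500×(2.00 − 1.979)/(8.314×320) = 4.570, so Q = 96.6.
With Q = [Al³⁺]^2/[Cu²⁺]^3 and the known concentrations, [Cu²⁺]^3 in the denominator gives [Cu²⁺] = 0.18 M.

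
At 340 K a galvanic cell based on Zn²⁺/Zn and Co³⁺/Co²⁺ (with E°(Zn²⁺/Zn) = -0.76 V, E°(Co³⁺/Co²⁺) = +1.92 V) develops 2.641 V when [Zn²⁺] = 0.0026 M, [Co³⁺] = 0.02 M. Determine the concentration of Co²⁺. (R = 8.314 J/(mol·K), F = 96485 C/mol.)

1.5 M

From the Nernst equation, ln Q = nF(E° − E)/RT = 2×96485×(2.68 − 2.641)/(8.314×340) = 2.662, so Q = 14.3.
With Q = [Zn²⁺]·[Co²⁺]^2/[Co³⁺]^2 and the known concentrations, [Co²⁺]^2 in the numerator gives [Co²⁺] = 1.5 M.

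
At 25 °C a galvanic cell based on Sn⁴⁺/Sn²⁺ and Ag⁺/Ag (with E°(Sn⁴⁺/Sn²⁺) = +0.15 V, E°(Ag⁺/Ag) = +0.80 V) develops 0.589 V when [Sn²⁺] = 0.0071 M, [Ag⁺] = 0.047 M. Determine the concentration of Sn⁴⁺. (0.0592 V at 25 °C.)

0.0018 M

From the Nernst equation, log Q = n(E° − E)/0.0592 = 2(0.65 − 0.589)/0.0592 = 2.061, so Q = 115.
With Q = [Sn⁴⁺]/([Sn²⁺]·[Ag⁺]^2) and the known concentrations, [Sn⁴⁺] in the numerator gives [Sn⁴⁺] = 0.0018 M.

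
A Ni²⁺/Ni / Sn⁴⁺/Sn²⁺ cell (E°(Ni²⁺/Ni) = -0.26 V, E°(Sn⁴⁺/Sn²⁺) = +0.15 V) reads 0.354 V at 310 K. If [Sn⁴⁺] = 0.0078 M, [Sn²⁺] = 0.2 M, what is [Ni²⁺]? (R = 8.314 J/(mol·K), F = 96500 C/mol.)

From the Nernst equation, ln Q = nF(E° − E)/RT = 2×96500×(0.41 − 0.354)/(8.314×310) = 4.193, so Q = 66.3.
With Q = [Ni²⁺]·[Sn²⁺]/[Sn⁴⁺] and the known concentrations, [Ni²⁺] in the numerator gives [Ni²⁺] = 2.6 M.

2.6 M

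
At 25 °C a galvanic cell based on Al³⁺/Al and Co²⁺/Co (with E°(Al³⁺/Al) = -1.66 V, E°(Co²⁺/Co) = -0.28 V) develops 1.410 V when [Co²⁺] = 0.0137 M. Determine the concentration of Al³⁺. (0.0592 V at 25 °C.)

From the Nernst equation, log Q = n(E° − E)/0.0592 = 6(1.38 − 1.410)/0.0592 = -3.041, so Q = 9.11 × 10^-4.
With Q = [Al³⁺]^2/[Co²⁺]^3 and the known concentrations, [Al³⁺]^2 in the numerator gives [Al³⁺] = 4.8 × 10^-5 M.

4.8 × 10^-5 M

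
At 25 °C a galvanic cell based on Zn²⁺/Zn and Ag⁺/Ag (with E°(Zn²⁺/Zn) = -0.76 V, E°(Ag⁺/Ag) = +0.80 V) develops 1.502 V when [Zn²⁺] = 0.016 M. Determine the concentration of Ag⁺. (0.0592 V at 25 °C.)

0.013 M

From the Nernst equation, log Q = n(E° − E)/0.0592 = 2(1.56 − 1.502)/0.0592 = 1.959, so Q = 91.1.
With Q = [Zn²⁺]/[Ag⁺]^2 and the known concentrations, [Ag⁺]^2 in the denominator gives [Ag⁺] = 0.013 M.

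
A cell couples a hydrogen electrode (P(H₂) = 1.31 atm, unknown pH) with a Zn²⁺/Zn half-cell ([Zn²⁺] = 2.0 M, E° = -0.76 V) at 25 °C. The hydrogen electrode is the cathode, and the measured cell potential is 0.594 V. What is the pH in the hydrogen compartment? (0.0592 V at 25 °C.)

E°_cell = 0.76 V and n = 2.
log Q = n(E° − E)/0.0592 = 2×(0.76 − 0.594)/0.0592 = 5.608.
With Q = [Zn²⁺]·P(H₂) / [H⁺]^2, solving for [H⁺] gives log[H⁺] = -2.595, so pH = 2.59.

pH = 2.59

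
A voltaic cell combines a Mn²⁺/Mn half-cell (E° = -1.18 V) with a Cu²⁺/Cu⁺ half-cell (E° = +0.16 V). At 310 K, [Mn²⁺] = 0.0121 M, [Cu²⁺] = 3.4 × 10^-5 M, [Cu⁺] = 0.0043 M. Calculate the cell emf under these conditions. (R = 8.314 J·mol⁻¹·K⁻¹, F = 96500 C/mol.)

The Cu²⁺/Cu⁺ couple has the higher reduction potential and acts as the cathode, so E°_cell = +0.16 − (-1.18) = 1.34 V.
Balancing electrons gives n = 2; the reaction quotient is Q = [Mn²⁺]·[Cu⁺]^2/[Cu²⁺]^2 = 194.
E = E° − (RT/nF) ln Q = 1.34 − (8.314×310)/(2×96500) × (5.265) = 1.340 − 0.070 = 1.270 V.

1.27 V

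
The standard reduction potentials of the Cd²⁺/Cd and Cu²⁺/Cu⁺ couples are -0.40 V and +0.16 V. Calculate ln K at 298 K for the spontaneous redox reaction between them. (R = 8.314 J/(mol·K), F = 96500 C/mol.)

ln K = 43.6

E°_cell = +0.16 − (-0.40) = 0.56 V, with n = 2 electrons transferred.
At equilibrium E = 0, so the Nernst equation gives ln K = nFE°/RT = (2)(96500)(0.56)/((8.314)(298)) = 43.62.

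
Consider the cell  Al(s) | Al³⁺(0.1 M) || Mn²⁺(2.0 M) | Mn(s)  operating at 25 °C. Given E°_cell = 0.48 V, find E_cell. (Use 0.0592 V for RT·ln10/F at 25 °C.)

Balancing electrons gives n = 6; the reaction quotient is Q = [Al³⁺]^2/[Mn²⁺]^3 = 0.00125.
At 25 °C, E = E° − (0.0592/n) log Q = 0.48 − (0.0592/6)(-2.903) = 0.480 + 0.029 = 0.509 V.

0.509 V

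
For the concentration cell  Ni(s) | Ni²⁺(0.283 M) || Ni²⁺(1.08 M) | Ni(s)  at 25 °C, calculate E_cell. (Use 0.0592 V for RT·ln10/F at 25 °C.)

Both half-cells are Ni²⁺/Ni, so E°_cell = 0. The concentrated side is the cathode; the cell reaction moves Ni²⁺ from high to low concentration with n = 2.
Q = [Ni²⁺]_dilute/[Ni²⁺]_conc = 0.283/1.08 = 0.262.
E = 0 − (0.0592/2) log Q = −(0.0592/2)(-0.582) = 0.0172 V.

0.017 V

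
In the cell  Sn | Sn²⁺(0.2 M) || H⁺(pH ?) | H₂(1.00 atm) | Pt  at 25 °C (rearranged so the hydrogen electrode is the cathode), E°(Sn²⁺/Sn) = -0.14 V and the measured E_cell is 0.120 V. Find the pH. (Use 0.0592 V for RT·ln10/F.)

pH = 0.69

E°_cell = 0.14 V and n = 2.
log Q = n(E° − E)/0.0592 = 2×(0.14 − 0.120)/0.0592 = 0.676.
With Q = [Sn²⁺]·P(H₂) / [H⁺]^2, solving for [H⁺] gives log[H⁺] = -0.687, so pH = 0.69.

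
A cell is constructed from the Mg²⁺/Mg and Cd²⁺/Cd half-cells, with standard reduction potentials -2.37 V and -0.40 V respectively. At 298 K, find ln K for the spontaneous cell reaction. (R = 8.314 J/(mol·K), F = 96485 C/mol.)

E°_cell = -0.40 − (-2.37) = 1.97 V, with n = 2 electrons transferred.
At equilibrium E = 0, so the Nernst equation gives ln K = nFE°/RT = (2)(96485)(1.97)/((8.314)(298)) = 153.44.

ln K = 153.4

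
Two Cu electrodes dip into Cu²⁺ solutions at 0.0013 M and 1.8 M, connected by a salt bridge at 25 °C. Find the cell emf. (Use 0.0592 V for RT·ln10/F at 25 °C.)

Both half-cells are Cu²⁺/Cu, so E°_cell = 0. The concentrated side is the cathode; the cell reaction moves Cu²⁺ from high to low concentration with n = 2.
Q = [Cu²⁺]_dilute/[Cu²⁺]_conc = 0.0013/1.8 = 7.22 × 10^-4.
E = 0 − (0.0592/2) log Q = −(0.0592/2)(-3.141) = 0.0930 V.

0.093 V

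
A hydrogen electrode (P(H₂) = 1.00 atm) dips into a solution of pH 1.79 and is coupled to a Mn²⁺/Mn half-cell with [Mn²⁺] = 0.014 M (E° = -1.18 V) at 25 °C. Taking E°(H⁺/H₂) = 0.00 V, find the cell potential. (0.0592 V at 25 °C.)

1.13 V

The hydrogen couple is the cathode, so E°_cell = 1.18 V; n = 2.
[H⁺] = 10^(−1.79) = 0.016 M, and Q = [Mn²⁺]·P(H₂) / [H⁺]^2 = 53.2.
E = E° − (0.0592/2) log Q = 1.18 − (0.0592/2)(1.726) = 1.129 V.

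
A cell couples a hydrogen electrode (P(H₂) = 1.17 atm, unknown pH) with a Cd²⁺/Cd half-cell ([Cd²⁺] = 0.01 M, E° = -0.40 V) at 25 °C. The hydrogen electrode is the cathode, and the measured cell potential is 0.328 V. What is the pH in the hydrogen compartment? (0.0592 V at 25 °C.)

pH = 2.18

E°_cell = 0.40 V and n = 2.
log Q = n(E° − E)/0.0592 = 2×(0.40 − 0.328)/0.0592 = 2.432.
With Q = [Cd²⁺]·P(H₂) / [H⁺]^2, solving for [H⁺] gives log[H⁺] = -2.182, so pH = 2.18.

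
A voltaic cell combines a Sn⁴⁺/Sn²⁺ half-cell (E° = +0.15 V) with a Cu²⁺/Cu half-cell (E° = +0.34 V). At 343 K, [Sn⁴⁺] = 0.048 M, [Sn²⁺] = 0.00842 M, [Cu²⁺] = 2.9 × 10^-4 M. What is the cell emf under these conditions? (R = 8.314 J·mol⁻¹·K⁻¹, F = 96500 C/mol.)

The Cu²⁺/Cu couple has the higher reduction potential and acts as the cathode, so E°_cell = +0.34 − (+0.15) = 0.19 V.
Balancing electrons gives n = 2; the reaction quotient is Q = [Sn⁴⁺]/([Sn²⁺]·[Cu²⁺]) = 1.97 × 10^4.
E = E° − (RT/nF) ln Q = 0.19 − (8.314×343)/(2×96500) × (9.886) = 0.190 − 0.146 = 0.044 V.

0.044 V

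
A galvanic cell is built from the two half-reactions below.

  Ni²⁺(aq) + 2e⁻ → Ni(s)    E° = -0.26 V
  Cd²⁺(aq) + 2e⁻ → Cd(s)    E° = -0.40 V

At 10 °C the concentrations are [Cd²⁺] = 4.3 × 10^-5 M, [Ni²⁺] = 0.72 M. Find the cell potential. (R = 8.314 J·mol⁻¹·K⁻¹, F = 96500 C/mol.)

The Ni²⁺/Ni couple has the higher reduction potential and acts as the cathode, so E°_cell = -0.26 − (-0.40) = 0.14 V.
Balancing electrons gives n = 2; the reaction quotient is Q = [Cd²⁺]/[Ni²⁺] = 5.97 × 10^-5.
E = E° − (RT/nF) ln Q = 0.14 − (8.314×283)/(2×96500) × (-9.726) = 0.140 + 0.119 = 0.259 V.

0.259 V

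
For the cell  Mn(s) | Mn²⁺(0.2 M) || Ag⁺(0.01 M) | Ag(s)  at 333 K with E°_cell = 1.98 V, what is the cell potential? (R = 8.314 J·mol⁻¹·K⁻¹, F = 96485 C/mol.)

Balancing electrons gives n = 2; the reaction quotient is Q = [Mn²⁺]/[Ag⁺]^2 = 2000.
E = E° − (RT/nF) ln Q = 1.98 − (8.314×333)/(2×96485) × (7.601) = 1.980 − 0.109 = 1.871 V.

1.87 V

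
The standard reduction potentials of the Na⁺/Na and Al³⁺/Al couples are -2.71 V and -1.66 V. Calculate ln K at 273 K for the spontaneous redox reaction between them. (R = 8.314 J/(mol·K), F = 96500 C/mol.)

ln K = 133.9

E°_cell = -1.66 − (-2.71) = 1.05 V, with n = 3 electrons transferred.
At equilibrium E = 0, so the Nernst equation gives ln K = nFE°/RT = (3)(96500)(1.05)/((8.314)(273)) = 133.93.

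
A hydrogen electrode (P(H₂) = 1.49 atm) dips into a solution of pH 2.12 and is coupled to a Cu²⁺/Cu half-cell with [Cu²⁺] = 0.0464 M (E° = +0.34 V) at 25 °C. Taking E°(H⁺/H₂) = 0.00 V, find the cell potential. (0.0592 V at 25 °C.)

0.43 V

The Cu²⁺/Cu couple is the cathode, so E°_cell = 0.34 V; n = 2.
[H⁺] = 10^(−2.12) = 0.0076 M, and Q = [H⁺]^2 / ([Cu²⁺]·P(H₂)) = 8.32 × 10^-4.
E = E° − (0.0592/2) log Q = 0.34 − (0.0592/2)(-3.080) = 0.431 V.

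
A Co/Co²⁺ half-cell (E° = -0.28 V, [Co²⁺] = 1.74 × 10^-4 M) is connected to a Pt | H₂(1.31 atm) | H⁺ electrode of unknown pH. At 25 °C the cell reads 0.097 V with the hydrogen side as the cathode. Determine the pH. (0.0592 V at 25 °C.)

pH = 4.91

E°_cell = 0.28 V and n = 2.
log Q = n(E° − E)/0.0592 = 2×(0.28 − 0.097)/0.0592 = 6.182.
With Q = [Co²⁺]·P(H₂) / [H⁺]^2, solving for [H⁺] gives log[H⁺] = -4.912, so pH = 4.91.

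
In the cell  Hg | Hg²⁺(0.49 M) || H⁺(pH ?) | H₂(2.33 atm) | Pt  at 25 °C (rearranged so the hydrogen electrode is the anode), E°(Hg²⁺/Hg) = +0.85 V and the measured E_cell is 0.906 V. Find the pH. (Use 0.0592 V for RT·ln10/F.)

E°_cell = 0.85 V and n = 2.
log Q = n(E° − E)/0.0592 = 2×(0.85 − 0.906)/0.0592 = -1.892.
With Q = [H⁺]^2 / ([Hg²⁺]·P(H₂)), solving for [H⁺] gives log[H⁺] = -0.917, so pH = 0.92.

pH = 0.92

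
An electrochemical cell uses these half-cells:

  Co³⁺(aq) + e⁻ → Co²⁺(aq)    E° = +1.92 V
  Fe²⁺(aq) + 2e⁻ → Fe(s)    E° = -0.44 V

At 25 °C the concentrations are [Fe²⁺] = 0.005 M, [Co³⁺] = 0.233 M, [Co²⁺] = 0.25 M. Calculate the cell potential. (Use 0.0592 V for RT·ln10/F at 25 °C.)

2.43 V

The Co³⁺/Co²⁺ couple has the higher reduction potential and acts as the cathode, so E°_cell = +1.92 − (-0.44) = 2.36 V.
Balancing electrons gives n = 2; the reaction quotient is Q = [Fe²⁺]·[Co²⁺]^2/[Co³⁺]^2 = 0.00576.
At 25 °C, E = E° − (0.0592/n) log Q = 2.36 − (0.0592/2)(-2.240) = 2.360 + 0.066 = 2.426 V.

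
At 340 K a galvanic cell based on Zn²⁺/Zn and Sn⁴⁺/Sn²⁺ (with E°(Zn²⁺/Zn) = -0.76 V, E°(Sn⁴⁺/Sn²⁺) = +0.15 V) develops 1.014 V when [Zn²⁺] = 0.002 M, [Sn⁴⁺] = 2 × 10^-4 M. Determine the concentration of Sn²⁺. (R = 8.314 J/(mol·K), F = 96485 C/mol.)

8.3 × 10^-5 M

From the Nernst equation, ln Q = nF(E° − E)/RT = 2×96485×(0.91 − 1.014)/(8.314×340) = -7.100, so Q = 8.25 × 10^-4.
With Q = [Zn²⁺]·[Sn²⁺]/[Sn⁴⁺] and the known concentrations, [Sn²⁺] in the numerator gives [Sn²⁺] = 8.3 × 10^-5 M.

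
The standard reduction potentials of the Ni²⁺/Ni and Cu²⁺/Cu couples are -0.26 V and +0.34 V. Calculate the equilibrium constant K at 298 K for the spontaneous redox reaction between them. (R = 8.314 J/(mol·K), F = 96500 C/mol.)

2 × 10^20

E°_cell = +0.34 − (-0.26) = 0.60 V, with n = 2 electrons transferred.
At equilibrium E = 0, so the Nernst equation gives ln K = nFE°/RT = (2)(96500)(0.60)/((8.314)(298)) = 46.74.
K = e^46.74 = 2 × 10^20.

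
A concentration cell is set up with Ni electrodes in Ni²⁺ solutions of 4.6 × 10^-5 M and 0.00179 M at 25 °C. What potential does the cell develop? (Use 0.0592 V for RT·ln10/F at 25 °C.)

0.047 V

Both half-cells are Ni²⁺/Ni, so E°_cell = 0. The concentrated side is the cathode; the cell reaction moves Ni²⁺ from high to low concentration with n = 2.
Q = [Ni²⁺]_dilute/[Ni²⁺]_conc = 4.6 × 10^-5/0.00179 = 0.0257.
E = 0 − (0.0592/2) log Q = −(0.0592/2)(-1.590) = 0.0471 V.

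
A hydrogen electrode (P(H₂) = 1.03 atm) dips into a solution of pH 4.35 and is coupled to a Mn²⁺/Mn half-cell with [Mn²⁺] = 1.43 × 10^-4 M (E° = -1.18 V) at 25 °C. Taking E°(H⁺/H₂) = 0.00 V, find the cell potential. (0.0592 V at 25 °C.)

1.04 V

The hydrogen couple is the cathode, so E°_cell = 1.18 V; n = 2.
[H⁺] = 10^(−4.35) = 4.5 × 10^-5 M, and Q = [Mn²⁺]·P(H₂) / [H⁺]^2 = 7.38 × 10^4.
E = E° − (0.0592/2) log Q = 1.18 − (0.0592/2)(4.868) = 1.036 V.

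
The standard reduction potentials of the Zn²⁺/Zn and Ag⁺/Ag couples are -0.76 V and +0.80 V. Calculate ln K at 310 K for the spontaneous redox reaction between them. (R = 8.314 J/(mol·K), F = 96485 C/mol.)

ln K = 116.8

E°_cell = +0.80 − (-0.76) = 1.56 V, with n = 2 electrons transferred.
At equilibrium E = 0, so the Nernst equation gives ln K = nFE°/RT = (2)(96485)(1.56)/((8.314)(310)) = 116.80.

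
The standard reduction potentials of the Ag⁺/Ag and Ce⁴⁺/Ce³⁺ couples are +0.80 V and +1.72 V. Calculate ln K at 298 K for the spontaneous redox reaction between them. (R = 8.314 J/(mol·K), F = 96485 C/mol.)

ln K = 35.8

E°_cell = +1.72 − (+0.80) = 0.92 V, with n = 1 electron transferred.
At equilibrium E = 0, so the Nernst equation gives ln K = nFE°/RT = (1)(96485)(0.92)/((8.314)(298)) = 35.83.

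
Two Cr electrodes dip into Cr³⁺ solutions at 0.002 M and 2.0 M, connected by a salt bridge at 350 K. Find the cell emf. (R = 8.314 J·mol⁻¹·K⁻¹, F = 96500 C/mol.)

0.069 V

Both half-cells are Cr³⁺/Cr, so E°_cell = 0. The concentrated side is the cathode; the cell reaction moves Cr³⁺ from high to low concentration with n = 3.
Q = [Cr³⁺]_dilute/[Cr³⁺]_conc = 0.002/2.0 = 0.00100.
E = 0 − (RT/nF) ln Q = −((8.314×350)/(3×96500))(-6.908) = 0.0694 V.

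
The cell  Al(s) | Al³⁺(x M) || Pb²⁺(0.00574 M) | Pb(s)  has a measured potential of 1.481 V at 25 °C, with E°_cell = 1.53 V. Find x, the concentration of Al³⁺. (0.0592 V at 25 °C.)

From the Nernst equation, log Q = n(E° − E)/0.0592 = 6(1.53 − 1.481)/0.0592 = 4.966, so Q = 9.25 × 10^4.
With Q = [Al³⁺]^2/[Pb²⁺]^3 and the known concentrations, [Al³⁺]^2 in the numerator gives [Al³⁺] = 0.13 M.

0.13 M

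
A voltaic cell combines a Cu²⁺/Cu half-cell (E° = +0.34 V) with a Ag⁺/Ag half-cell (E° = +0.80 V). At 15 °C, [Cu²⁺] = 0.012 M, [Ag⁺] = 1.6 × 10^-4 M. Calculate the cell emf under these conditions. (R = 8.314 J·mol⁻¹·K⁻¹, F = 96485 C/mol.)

0.298 V

The Ag⁺/Ag couple has the higher reduction potential and acts as the cathode, so E°_cell = +0.80 − (+0.34) = 0.46 V.
Balancing electrons gives n = 2; the reaction quotient is Q = [Cu²⁺]/[Ag⁺]^2 = 4.69 × 10^5.
E = E° − (RT/nF) ln Q = 0.46 − (8.314×288)/(2×96485) × (13.058) = 0.460 − 0.162 = 0.298 V.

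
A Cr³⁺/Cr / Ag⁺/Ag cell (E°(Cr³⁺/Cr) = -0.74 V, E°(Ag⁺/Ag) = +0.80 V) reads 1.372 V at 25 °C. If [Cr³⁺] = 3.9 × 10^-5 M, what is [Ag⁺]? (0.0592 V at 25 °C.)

From the Nernst equation, log Q = n(E° − E)/0.0592 = 3(1.54 − 1.372)/0.0592 = 8.514, so Q = 3.26 × 10^8.
With Q = [Cr³⁺]/[Ag⁺]^3 and the known concentrations, [Ag⁺]^3 in the denominator gives [Ag⁺] = 4.9 × 10^-5 M.

4.9 × 10^-5 M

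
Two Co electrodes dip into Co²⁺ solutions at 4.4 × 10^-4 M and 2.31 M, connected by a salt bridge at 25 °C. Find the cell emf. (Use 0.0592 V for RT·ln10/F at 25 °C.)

Both half-cells are Co²⁺/Co, so E°_cell = 0. The concentrated side is the cathode; the cell reaction moves Co²⁺ from high to low concentration with n = 2.
Q = [Co²⁺]_dilute/[Co²⁺]_conc = 4.4 × 10^-4/2.31 = 1.9 × 10^-4.
E = 0 − (0.0592/2) log Q = −(0.0592/2)(-3.720) = 0.1101 V.

0.11 V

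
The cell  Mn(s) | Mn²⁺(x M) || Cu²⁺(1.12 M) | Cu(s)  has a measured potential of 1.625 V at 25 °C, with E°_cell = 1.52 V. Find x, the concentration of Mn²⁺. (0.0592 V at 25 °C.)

3.2 × 10^-4 M

From the Nernst equation, log Q = n(E° − E)/0.0592 = 2(1.52 − 1.625)/0.0592 = -3.547, so Q = 2.84 × 10^-4.
With Q = [Mn²⁺]/[Cu²⁺] and the known concentrations, [Mn²⁺] in the numerator gives [Mn²⁺] = 3.2 × 10^-4 M.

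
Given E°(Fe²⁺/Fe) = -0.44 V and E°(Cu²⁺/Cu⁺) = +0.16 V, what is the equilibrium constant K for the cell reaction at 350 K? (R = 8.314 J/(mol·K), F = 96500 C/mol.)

E°_cell = +0.16 − (-0.44) = 0.60 V, with n = 2 electrons transferred.
At equilibrium E = 0, so the Nernst equation gives ln K = nFE°/RT = (2)(96500)(0.60)/((8.314)(350)) = 39.80.
K = e^39.80 = 1.9 × 10^17.

1.9 × 10^17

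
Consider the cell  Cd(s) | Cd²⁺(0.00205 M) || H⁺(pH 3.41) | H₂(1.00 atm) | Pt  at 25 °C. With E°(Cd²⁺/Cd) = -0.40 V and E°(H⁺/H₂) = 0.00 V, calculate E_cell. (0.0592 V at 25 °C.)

The hydrogen couple is the cathode, so E°_cell = 0.40 V; n = 2.
[H⁺] = 10^(−3.41) = 3.9 × 10^-4 M, and Q = [Cd²⁺]·P(H₂) / [H⁺]^2 = 1.35 × 10^4.
E = E° − (0.0592/2) log Q = 0.40 − (0.0592/2)(4.132) = 0.278 V.

0.28 V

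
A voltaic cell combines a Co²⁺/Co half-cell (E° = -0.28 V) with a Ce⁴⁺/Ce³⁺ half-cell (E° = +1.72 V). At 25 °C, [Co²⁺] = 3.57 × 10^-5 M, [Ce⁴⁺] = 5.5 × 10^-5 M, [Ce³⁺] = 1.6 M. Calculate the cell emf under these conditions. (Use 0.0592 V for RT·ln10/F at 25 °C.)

The Ce⁴⁺/Ce³⁺ couple has the higher reduction potential and acts as the cathode, so E°_cell = +1.72 − (-0.28) = 2.00 V.
Balancing electrons gives n = 2; the reaction quotient is Q = [Co²⁺]·[Ce³⁺]^2/[Ce⁴⁺]^2 = 3.02 × 10^4.
At 25 °C, E = E° − (0.0592/n) log Q = 2.00 − (0.0592/2)(4.480) = 2.000 − 0.133 = 1.867 V.

1.87 V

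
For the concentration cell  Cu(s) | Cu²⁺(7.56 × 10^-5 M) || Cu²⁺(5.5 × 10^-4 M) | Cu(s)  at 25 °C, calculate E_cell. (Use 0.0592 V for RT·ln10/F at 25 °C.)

Both half-cells are Cu²⁺/Cu, so E°_cell = 0. The concentrated side is the cathode; the cell reaction moves Cu²⁺ from high to low concentration with n = 2.
Q = [Cu²⁺]_dilute/[Cu²⁺]_conc = 7.56 × 10^-5/5.5 × 10^-4 = 0.137.
E = 0 − (0.0592/2) log Q = −(0.0592/2)(-0.862) = 0.0255 V.

0.026 V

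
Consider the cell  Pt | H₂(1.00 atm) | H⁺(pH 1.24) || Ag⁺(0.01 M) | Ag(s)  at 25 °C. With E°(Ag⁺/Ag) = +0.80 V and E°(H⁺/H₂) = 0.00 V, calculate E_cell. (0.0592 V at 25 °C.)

0.76 V

The Ag⁺/Ag couple is the cathode, so E°_cell = 0.80 V; n = 2.
[H⁺] = 10^(−1.24) = 0.058 M, and Q = [H⁺]^2 / ([Ag⁺]^2·P(H₂)) = 33.1.
E = E° − (0.0592/2) log Q = 0.80 − (0.0592/2)(1.520) = 0.755 V.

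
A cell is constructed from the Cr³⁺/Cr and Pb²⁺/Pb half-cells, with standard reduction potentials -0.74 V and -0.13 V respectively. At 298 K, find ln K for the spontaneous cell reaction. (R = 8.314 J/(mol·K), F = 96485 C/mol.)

ln K = 142.5

E°_cell = -0.13 − (-0.74) = 0.61 V, with n = 6 electrons transferred.
At equilibrium E = 0, so the Nernst equation gives ln K = nFE°/RT = (6)(96485)(0.61)/((8.314)(298)) = 142.53.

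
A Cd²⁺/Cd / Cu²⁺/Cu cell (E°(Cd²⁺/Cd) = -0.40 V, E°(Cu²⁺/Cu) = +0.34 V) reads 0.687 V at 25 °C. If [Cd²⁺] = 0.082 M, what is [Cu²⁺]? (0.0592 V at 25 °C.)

From the Nernst equation, log Q = n(E° − E)/0.0592 = 2(0.74 − 0.687)/0.0592 = 1.791, so Q = 61.7.
With Q = [Cd²⁺]/[Cu²⁺] and the known concentrations, [Cu²⁺] in the denominator gives [Cu²⁺] = 0.0013 M.

0.0013 M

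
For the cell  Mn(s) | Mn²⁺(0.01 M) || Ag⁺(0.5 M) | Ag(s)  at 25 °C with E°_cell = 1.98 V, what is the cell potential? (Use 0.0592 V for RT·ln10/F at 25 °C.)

Balancing electrons gives n = 2; the reaction quotient is Q = [Mn²⁺]/[Ag⁺]^2 = 0.0400.
At 25 °C, E = E° − (0.0592/n) log Q = 1.98 − (0.0592/2)(-1.398) = 1.980 + 0.041 = 2.021 V.

2.02 V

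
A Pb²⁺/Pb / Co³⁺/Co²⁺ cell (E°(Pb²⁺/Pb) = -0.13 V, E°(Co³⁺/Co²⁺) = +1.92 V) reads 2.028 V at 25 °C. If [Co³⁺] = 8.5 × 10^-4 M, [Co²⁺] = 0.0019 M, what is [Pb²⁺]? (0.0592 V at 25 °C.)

1.1 M

From the Nernst equation, log Q = n(E° − E)/0.0592 = 2(2.05 − 2.028)/0.0592 = 0.743, so Q = 5.54.
With Q = [Pb²⁺]·[Co²⁺]^2/[Co³⁺]^2 and the known concentrations, [Pb²⁺] in the numerator gives [Pb²⁺] = 1.1 M.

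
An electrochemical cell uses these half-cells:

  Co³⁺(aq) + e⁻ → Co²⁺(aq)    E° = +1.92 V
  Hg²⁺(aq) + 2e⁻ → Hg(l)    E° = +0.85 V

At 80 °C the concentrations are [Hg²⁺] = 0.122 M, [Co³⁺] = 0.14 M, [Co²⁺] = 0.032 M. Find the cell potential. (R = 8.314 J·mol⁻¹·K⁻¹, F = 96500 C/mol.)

The Co³⁺/Co²⁺ couple has the higher reduction potential and acts as the cathode, so E°_cell = +1.92 − (+0.85) = 1.07 V.
Balancing electrons gives n = 2; the reaction quotient is Q = [Hg²⁺]·[Co²⁺]^2/[Co³⁺]^2 = 0.00637.
E = E° − (RT/nF) ln Q = 1.07 − (8.314×353)/(2×96500) × (-5.056) = 1.070 + 0.077 = 1.147 V.

1.15 V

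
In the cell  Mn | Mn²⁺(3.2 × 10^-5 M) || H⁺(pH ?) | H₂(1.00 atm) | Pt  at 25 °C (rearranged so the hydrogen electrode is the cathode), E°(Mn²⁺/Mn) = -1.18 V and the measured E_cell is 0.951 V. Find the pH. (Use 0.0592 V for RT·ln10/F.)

E°_cell = 1.18 V and n = 2.
log Q = n(E° − E)/0.0592 = 2×(1.18 − 0.951)/0.0592 = 7.736.
With Q = [Mn²⁺]·P(H₂) / [H⁺]^2, solving for [H⁺] gives log[H⁺] = -6.116, so pH = 6.12.

pH = 6.12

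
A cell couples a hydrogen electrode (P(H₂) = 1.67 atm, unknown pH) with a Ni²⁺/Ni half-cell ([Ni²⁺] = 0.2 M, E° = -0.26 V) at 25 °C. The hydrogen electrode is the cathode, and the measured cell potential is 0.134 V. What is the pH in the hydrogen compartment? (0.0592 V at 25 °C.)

E°_cell = 0.26 V and n = 2.
log Q = n(E° − E)/0.0592 = 2×(0.26 − 0.134)/0.0592 = 4.257.
With Q = [Ni²⁺]·P(H₂) / [H⁺]^2, solving for [H⁺] gives log[H⁺] = -2.367, so pH = 2.37.

pH = 2.37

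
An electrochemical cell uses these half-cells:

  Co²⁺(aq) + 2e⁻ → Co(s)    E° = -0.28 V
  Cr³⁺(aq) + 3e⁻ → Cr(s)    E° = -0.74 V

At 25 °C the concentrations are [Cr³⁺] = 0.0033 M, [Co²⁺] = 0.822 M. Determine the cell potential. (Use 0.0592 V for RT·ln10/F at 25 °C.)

0.506 V

The Co²⁺/Co couple has the higher reduction potential and acts as the cathode, so E°_cell = -0.28 − (-0.74) = 0.46 V.
Balancing electrons gives n = 6; the reaction quotient is Q = [Cr³⁺]^2/[Co²⁺]^3 = 1.96 × 10^-5.
At 25 °C, E = E° − (0.0592/n) log Q = 0.46 − (0.0592/6)(-4.708) = 0.460 + 0.046 = 0.506 V.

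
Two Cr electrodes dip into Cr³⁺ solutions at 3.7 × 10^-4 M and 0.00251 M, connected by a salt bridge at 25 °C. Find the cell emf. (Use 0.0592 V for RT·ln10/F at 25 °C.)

0.016 V

Both half-cells are Cr³⁺/Cr, so E°_cell = 0. The concentrated side is the cathode; the cell reaction moves Cr³⁺ from high to low concentration with n = 3.
Q = [Cr³⁺]_dilute/[Cr³⁺]_conc = 3.7 × 10^-4/0.00251 = 0.147.
E = 0 − (0.0592/3) log Q = −(0.0592/3)(-0.831) = 0.0164 V.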